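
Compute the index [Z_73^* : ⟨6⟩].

2

By Lagrange's theorem, ord_73(6) divides φ(73) = 73 − 1 = 72 = 2^3 · 3^2.
Divisors of 72: 1, 2, 3, 4, 6, 8, 9, 12, 18, 24, 36, 72.
Compute 6^d (mod 73) for the divisors d until we hit 1:
6^1 ≡ 6
6^2 ≡ 36
6^3 ≡ 70
6^4 ≡ 55
6^6 ≡ 9
6^8 ≡ 32
6^9 ≡ 46
6^12 ≡ 8
6^18 ≡ 72
6^24 ≡ 64
6^36 ≡ 1
The order of 6 is 36, so the subgroup it generates has 36 elements.
Index = |(Z/73Z)^×| / |⟨6⟩| = 72 / 36 = 2.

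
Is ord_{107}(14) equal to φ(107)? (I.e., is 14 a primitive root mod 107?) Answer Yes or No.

φ(107) = 107 − 1 = 106 = 2 · 53.
14 is a primitive root mod 107 iff 14^(φ(107)/q) ≢ 1 for every prime q | φ(107), i.e. q ∈ {2, 53}.
14^53 ≡ 1 (mod 107)  [q = 2: ≡ 1 ✗]
14^2 ≡ 89 (mod 107)  [q = 53: ≢ 1 ✓]
The check at q = 2 fails, so 14 generates a proper subgroup.

No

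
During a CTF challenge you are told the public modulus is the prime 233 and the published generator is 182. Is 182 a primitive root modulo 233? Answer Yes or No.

No

φ(233) = 233 − 1 = 232 = 2^3 · 29.
It suffices to check that the order of 182 is not a proper divisor of 232: compute 182^(232/q) for q ∈ {2, 29}.
182^116 ≡ 1 (mod 233)  [q = 2: ≡ 1 ✗]
182^8 ≡ 19 (mod 233)  [q = 29: ≢ 1 ✓]
182^116 ≡ 1 shows ord(182) | 116, strictly less than φ(233); not a primitive root.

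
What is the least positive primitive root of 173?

φ(173) = 173 − 1 = 172 = 2^2 · 43.
g is a primitive root iff g^(172/q) ≢ 1 (mod 173) for each prime q ∈ {2, 43}.
g = 2: 2^86 ≡ 172; 2^4 ≡ 16 — none is 1, so 2 is a primitive root.
So 2 is the smallest generator of (Z/173Z)^×.

2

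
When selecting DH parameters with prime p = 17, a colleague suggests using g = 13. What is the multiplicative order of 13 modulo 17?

4

The order of 13 must divide φ(17) = 17 − 1 = 16 = 2^4.
Divisors of 16: 1, 2, 4, 8, 16.
Check 13^d mod 17 for each divisor in increasing order:
13^1 ≡ 13 (mod 17)
13^2 ≡ 16 (mod 17)
13^4 ≡ 1 (mod 17) ✓
Hence ord(13) = 4.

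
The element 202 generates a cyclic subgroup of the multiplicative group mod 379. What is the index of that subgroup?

Since 202 ∈ (Z/379Z)^×, its order divides φ(379) = 379 − 1 = 378 = 2 · 3^3 · 7.
Divisors of 378: 1, 2, 3, 6, 7, 9, 14, 18, 21, 27, 42, 54, 63, 126, 189, 378.
Evaluate successive powers at the divisors of 378:
202^1 ≡ 202 (mod 379)
202^2 ≡ 251 (mod 379)
202^3 ≡ 295 (mod 379)
202^6 ≡ 234 (mod 379)
202^7 ≡ 272 (mod 379)
202^9 ≡ 52 (mod 379)
202^14 ≡ 79 (mod 379)
202^18 ≡ 51 (mod 379)
202^21 ≡ 264 (mod 379)
202^27 ≡ 378 (mod 379)
202^42 ≡ 339 (mod 379)
202^54 ≡ 1 (mod 379) ✓
Thus |⟨202⟩| = ord(202) = 54.
[(Z/379Z)^× : ⟨202⟩] = 378/54 = 7.

7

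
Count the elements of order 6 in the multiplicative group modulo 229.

2

φ(229) = 229 − 1 = 228 = 2^2 · 3 · 19.
In a cyclic group of order 228, there are φ(d) elements of order d for each divisor d of 228, and zero for non-divisors.
6 = 2 · 3 divides 228, and φ(6) = 2.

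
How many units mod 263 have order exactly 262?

130

φ(263) = 263 − 1 = 262 = 2 · 131.
(Z/263Z)^× is cyclic (|G| = 262); a cyclic group of order m has exactly φ(d) elements of each order d | m, and none otherwise.
262 = 2 · 131 divides 262, and φ(262) = 130.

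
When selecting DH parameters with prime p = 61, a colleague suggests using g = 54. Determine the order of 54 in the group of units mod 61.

By Lagrange's theorem, ord_61(54) divides φ(61) = 61 − 1 = 60 = 2^2 · 3 · 5.
Divisors of 60: 1, 2, 3, 4, 5, 6, 10, 12, 15, 20, 30, 60.
Check 54^d mod 61 for each divisor in increasing order:
54^1 ≡ 54 (mod 61)
54^2 ≡ 49 (mod 61)
54^3 ≡ 23 (mod 61)
54^4 ≡ 22 (mod 61)
54^5 ≡ 29 (mod 61)
54^6 ≡ 41 (mod 61)
54^10 ≡ 48 (mod 61)
54^12 ≡ 34 (mod 61)
54^15 ≡ 50 (mod 61)
54^20 ≡ 47 (mod 61)
54^30 ≡ 60 (mod 61)
54^60 ≡ 1 (mod 61) ✓
Therefore the multiplicative order of 54 modulo 61 is 60.

60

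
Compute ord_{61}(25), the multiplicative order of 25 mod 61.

By Lagrange's theorem, ord_61(25) divides φ(61) = 61 − 1 = 60 = 2^2 · 3 · 5.
Divisors of 60: 1, 2, 3, 4, 5, 6, 10, 12, 15, 20, 30, 60.
Check 25^d mod 61 for each divisor in increasing order:
25^1 ≡ 25
25^2 ≡ 15
25^3 ≡ 9
25^4 ≡ 42
25^5 ≡ 13
25^6 ≡ 20
25^10 ≡ 47
25^12 ≡ 34
25^15 ≡ 1
So ord_61(25) = 15.

15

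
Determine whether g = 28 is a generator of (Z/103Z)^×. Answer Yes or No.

No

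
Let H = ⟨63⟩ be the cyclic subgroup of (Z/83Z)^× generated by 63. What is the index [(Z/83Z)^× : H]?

ord(63) | φ(83) = 83 − 1 = 82 = 2 · 41.
Divisors of 82: 1, 2, 41, 82.
Check 63^d mod 83 for each divisor in increasing order:
63^1 ≡ 63 (mod 83)
63^2 ≡ 68 (mod 83)
63^41 ≡ 1 (mod 83) ✓
Thus |⟨63⟩| = ord(63) = 41.
Index = |(Z/83Z)^×| / |⟨63⟩| = 82 / 41 = 2.

2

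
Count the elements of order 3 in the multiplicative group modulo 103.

2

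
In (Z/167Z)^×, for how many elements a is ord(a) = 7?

φ(167) = 167 − 1 = 166 = 2 · 83.
In a cyclic group of order 166, there are φ(d) elements of order d for each divisor d of 166, and zero for non-divisors.
Here 166 is not a multiple of 7, so there are no elements of order 7.

0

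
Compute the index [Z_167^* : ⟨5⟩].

1

Since 5 ∈ (Z/167Z)^×, its order divides φ(167) = 167 − 1 = 166 = 2 · 83.
Divisors of 166: 1, 2, 83, 166.
Check 5^d mod 167 for each divisor in increasing order:
5^1 ≡ 5 (mod 167)
5^2 ≡ 25 (mod 167)
5^83 ≡ 166 (mod 167)
5^166 ≡ 1 (mod 167) ✓
Thus |⟨5⟩| = ord(5) = 166.
Index = |(Z/167Z)^×| / |⟨5⟩| = 166 / 166 = 1.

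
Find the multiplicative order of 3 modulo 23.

11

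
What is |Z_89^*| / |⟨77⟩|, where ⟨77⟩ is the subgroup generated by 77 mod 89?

11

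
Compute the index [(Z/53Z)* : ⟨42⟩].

The order of 42 must divide φ(53) = 53 − 1 = 52 = 2^2 · 13.
Divisors of 52: 1, 2, 4, 13, 26, 52.
Check 42^d mod 53 for each divisor in increasing order:
42^1 ≡ 42
42^2 ≡ 15
42^4 ≡ 13
42^13 ≡ 1
Thus |⟨42⟩| = ord(42) = 13.
The index is φ(53) / ord(42) = 52 / 13 = 4.

4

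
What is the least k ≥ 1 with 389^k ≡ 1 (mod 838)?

209

By Lagrange's theorem, ord_838(389) divides φ(838) = φ(2)·φ(419) = 1·418 = 418 = 2 · 11 · 19.
Divisors of 418: 1, 2, 11, 19, 22, 38, 209, 418.
Evaluate successive powers at the divisors of 418:
389^1 ≡ 389 (mod 838)
389^2 ≡ 481 (mod 838)
389^11 ≡ 343 (mod 838)
389^19 ≡ 169 (mod 838)
389^22 ≡ 329 (mod 838)
389^38 ≡ 69 (mod 838)
389^209 ≡ 1 (mod 838) ✓
So ord_838(389) = 209.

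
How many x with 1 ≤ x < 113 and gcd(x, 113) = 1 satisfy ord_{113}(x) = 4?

2

φ(113) = 113 − 1 = 112 = 2^4 · 7.
Since (Z/113Z)^× is cyclic of order 112, the number of elements of order d is φ(d) when d | 112 and 0 otherwise.
4 = 2^2 divides 112, and φ(4) = 2.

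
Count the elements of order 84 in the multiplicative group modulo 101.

0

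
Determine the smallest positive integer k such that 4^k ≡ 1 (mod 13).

6

The order of 4 must divide φ(13) = 13 − 1 = 12 = 2^2 · 3.
Divisors of 12: 1, 2, 3, 4, 6, 12.
Compute 4^d (mod 13) for the divisors d until we hit 1:
4^1 ≡ 4 (mod 13)
4^2 ≡ 3 (mod 13)
4^3 ≡ 12 (mod 13)
4^4 ≡ 9 (mod 13)
4^6 ≡ 1 (mod 13) ✓
The smallest such exponent is 6, so the order of 4 is 6.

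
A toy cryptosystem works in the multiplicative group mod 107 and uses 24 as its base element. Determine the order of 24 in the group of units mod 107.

106

Since 24 ∈ (Z/107Z)^×, its order divides φ(107) = 107 − 1 = 106 = 2 · 53.
Divisors of 106: 1, 2, 53, 106.
Check 24^d mod 107 for each divisor in increasing order:
24^1 ≡ 24 (mod 107)
24^2 ≡ 41 (mod 107)
24^53 ≡ 106 (mod 107)
24^106 ≡ 1 (mod 107) ✓
So ord_107(24) = 106.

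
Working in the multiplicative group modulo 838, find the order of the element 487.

The order of 487 must divide φ(838) = φ(2)·φ(419) = 1·418 = 418 = 2 · 11 · 19.
Divisors of 418: 1, 2, 11, 19, 22, 38, 209, 418.
Evaluate successive powers at the divisors of 418:
487^1 ≡ 487
487^2 ≡ 15
487^11 ≡ 359
487^19 ≡ 669
487^22 ≡ 667
487^38 ≡ 69
487^209 ≡ 837
487^418 ≡ 1
So ord_838(487) = 418.

418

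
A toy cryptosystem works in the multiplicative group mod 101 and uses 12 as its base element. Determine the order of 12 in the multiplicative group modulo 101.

100

Since 12 ∈ (Z/101Z)^×, its order divides φ(101) = 101 − 1 = 100 = 2^2 · 5^2.
Divisors of 100: 1, 2, 4, 5, 10, 20, 25, 50, 100.
Test each divisor d:
12^1 ≡ 12 (mod 101)
12^2 ≡ 43 (mod 101)
12^4 ≡ 31 (mod 101)
12^5 ≡ 69 (mod 101)
12^10 ≡ 14 (mod 101)
12^20 ≡ 95 (mod 101)
12^25 ≡ 91 (mod 101)
12^50 ≡ 100 (mod 101)
12^100 ≡ 1 (mod 101) ✓
Therefore the multiplicative order of 12 modulo 101 is 100.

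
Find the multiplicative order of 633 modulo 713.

Since 633 ∈ (Z/713Z)^×, its order divides φ(713) = φ(23·31) = (23−1)·(31−1) = 22·30 = 660 = 2^2 · 3 · 5 · 11.
Divisors of 660: 1, 2, 3, 4, 5, 6, 10, 11, 12, 15, 20, 22, 30, 33, 44, 55, 60, 66, 110, 132, 165, 220, 330, 660.
Check 633^d mod 713 for each divisor in increasing order:
633^1 ≡ 633 (mod 713)
633^2 ≡ 696 (mod 713)
633^3 ≡ 647 (mod 713)
633^4 ≡ 289 (mod 713)
633^5 ≡ 409 (mod 713)
633^6 ≡ 78 (mod 713)
633^10 ≡ 439 (mod 713)
633^11 ≡ 530 (mod 713)
633^12 ≡ 380 (mod 713)
633^15 ≡ 588 (mod 713)
633^20 ≡ 211 (mod 713)
633^22 ≡ 691 (mod 713)
633^30 ≡ 652 (mod 713)
633^33 ≡ 461 (mod 713)
633^44 ≡ 484 (mod 713)
633^55 ≡ 553 (mod 713)
633^60 ≡ 156 (mod 713)
633^66 ≡ 47 (mod 713)
633^110 ≡ 645 (mod 713)
633^132 ≡ 70 (mod 713)
633^165 ≡ 185 (mod 713)
633^220 ≡ 346 (mod 713)
633^330 ≡ 1 (mod 713) ✓
Hence ord(633) = 330.

330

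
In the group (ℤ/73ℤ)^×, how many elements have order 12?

4

φ(73) = 73 − 1 = 72 = 2^3 · 3^2.
Since (Z/73Z)^× is cyclic of order 72, the number of elements of order d is φ(d) when d | 72 and 0 otherwise.
12 = 2^2 · 3 divides 72, and φ(12) = 4.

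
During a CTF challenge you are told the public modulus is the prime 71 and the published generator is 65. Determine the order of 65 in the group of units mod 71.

70

The order of 65 must divide φ(71) = 71 − 1 = 70 = 2 · 5 · 7.
Divisors of 70: 1, 2, 5, 7, 10, 14, 35, 70.
Test each divisor d:
65^1 ≡ 65
65^2 ≡ 36
65^5 ≡ 34
65^7 ≡ 17
65^10 ≡ 20
65^14 ≡ 5
65^35 ≡ 70
65^70 ≡ 1
Therefore the multiplicative order of 65 modulo 71 is 70.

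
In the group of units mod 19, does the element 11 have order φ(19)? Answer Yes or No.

No

φ(19) = 19 − 1 = 18 = 2 · 3^2.
11 is a primitive root mod 19 iff 11^(φ(19)/q) ≢ 1 for every prime q | φ(19), i.e. q ∈ {2, 3}.
11^9 ≡ 1 (mod 19)  [q = 2: ≡ 1 ✗]
11^6 ≡ 1 (mod 19)  [q = 3: ≡ 1 ✗]
The check at q = 2 fails, so 11 generates a proper subgroup.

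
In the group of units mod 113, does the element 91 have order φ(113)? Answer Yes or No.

No

φ(113) = 113 − 1 = 112 = 2^4 · 7.
Test 91^(112/q) mod 113 for each prime factor q of 112:
91^56 ≡ 1 (mod 113)  [q = 2: ≡ 1 ✗]
91^16 ≡ 28 (mod 113)  [q = 7: ≢ 1 ✓]
91^56 ≡ 1 shows ord(91) | 56, strictly less than φ(113); not a primitive root.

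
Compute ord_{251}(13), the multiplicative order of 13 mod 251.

The order of 13 must divide φ(251) = 251 − 1 = 250 = 2 · 5^3.
Divisors of 250: 1, 2, 5, 10, 25, 50, 125, 250.
Compute 13^d (mod 251) for the divisors d until we hit 1:
13^1 ≡ 13 (mod 251)
13^2 ≡ 169 (mod 251)
13^5 ≡ 64 (mod 251)
13^10 ≡ 80 (mod 251)
13^25 ≡ 219 (mod 251)
13^50 ≡ 20 (mod 251)
13^125 ≡ 1 (mod 251) ✓
Hence ord(13) = 125.

125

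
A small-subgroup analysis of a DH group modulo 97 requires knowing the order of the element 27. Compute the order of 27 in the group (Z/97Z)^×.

16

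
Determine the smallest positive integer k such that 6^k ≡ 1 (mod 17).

By Lagrange's theorem, ord_17(6) divides φ(17) = 17 − 1 = 16 = 2^4.
Divisors of 16: 1, 2, 4, 8, 16.
Check 6^d mod 17 for each divisor in increasing order:
6^1 ≡ 6 (mod 17)
6^2 ≡ 2 (mod 17)
6^4 ≡ 4 (mod 17)
6^8 ≡ 16 (mod 17)
6^16 ≡ 1 (mod 17) ✓
The smallest such exponent is 16, so the order of 6 is 16.

16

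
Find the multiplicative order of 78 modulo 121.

11

By Lagrange's theorem, ord_121(78) divides φ(121) = φ(11^2) = 11·(11−1) = 110 = 2 · 5 · 11.
Divisors of 110: 1, 2, 5, 10, 11, 22, 55, 110.
Compute 78^d (mod 121) for the divisors d until we hit 1:
78^1 ≡ 78 (mod 121)
78^2 ≡ 34 (mod 121)
78^5 ≡ 23 (mod 121)
78^10 ≡ 45 (mod 121)
78^11 ≡ 1 (mod 121) ✓
Hence ord(78) = 11.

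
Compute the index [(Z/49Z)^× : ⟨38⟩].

The order of 38 must divide φ(49) = φ(7^2) = 7·(7−1) = 42 = 2 · 3 · 7.
Divisors of 42: 1, 2, 3, 6, 7, 14, 21, 42.
Test each divisor d:
38^1 ≡ 38 (mod 49)
38^2 ≡ 23 (mod 49)
38^3 ≡ 41 (mod 49)
38^6 ≡ 15 (mod 49)
38^7 ≡ 31 (mod 49)
38^14 ≡ 30 (mod 49)
38^21 ≡ 48 (mod 49)
38^42 ≡ 1 (mod 49) ✓
The order of 38 is 42, so the subgroup it generates has 42 elements.
The index is φ(49) / ord(38) = 42 / 42 = 1.

1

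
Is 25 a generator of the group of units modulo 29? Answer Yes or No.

No

φ(29) = 29 − 1 = 28 = 2^2 · 7.
An element g generates (Z/29Z)^× iff g^(28/q) ≢ 1 (mod 29) for each prime q ∈ {2, 7}.
25^14 ≡ 1 (mod 29)  [q = 2: ≡ 1 ✗]
25^4 ≡ 24 (mod 29)  [q = 7: ≢ 1 ✓]
The check at q = 2 fails, so 25 generates a proper subgroup.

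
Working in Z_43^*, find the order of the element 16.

7

Since 16 ∈ (Z/43Z)^×, its order divides φ(43) = 43 − 1 = 42 = 2 · 3 · 7.
Divisors of 42: 1, 2, 3, 6, 7, 14, 21, 42.
Check 16^d mod 43 for each divisor in increasing order:
16^1 ≡ 16 (mod 43)
16^2 ≡ 41 (mod 43)
16^3 ≡ 11 (mod 43)
16^6 ≡ 35 (mod 43)
16^7 ≡ 1 (mod 43) ✓
Hence ord(16) = 7.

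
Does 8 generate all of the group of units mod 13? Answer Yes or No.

No

φ(13) = 13 − 1 = 12 = 2^2 · 3.
It suffices to check that the order of 8 is not a proper divisor of 12: compute 8^(12/q) for q ∈ {2, 3}.
8^6 ≡ 12 (mod 13)  [q = 2: ≢ 1 ✓]
8^4 ≡ 1 (mod 13)  [q = 3: ≡ 1 ✗]
The check at q = 3 fails, so 8 generates a proper subgroup.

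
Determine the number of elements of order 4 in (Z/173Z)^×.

φ(173) = 173 − 1 = 172 = 2^2 · 43.
Since (Z/173Z)^× is cyclic of order 172, the number of elements of order d is φ(d) when d | 172 and 0 otherwise.
4 = 2^2 divides 172, and φ(4) = 2.

2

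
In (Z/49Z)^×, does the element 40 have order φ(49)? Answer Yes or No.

φ(49) = φ(7^2) = 7·(7−1) = 42 = 2 · 3 · 7.
Test 40^(42/q) mod 49 for each prime factor q of 42:
40^21 ≡ 48 (mod 49)  [q = 2: ≢ 1 ✓]
40^14 ≡ 18 (mod 49)  [q = 3: ≢ 1 ✓]
40^6 ≡ 36 (mod 49)  [q = 7: ≢ 1 ✓]
None equal 1, so ord_49(40) = 42: 40 is a primitive root.

Yes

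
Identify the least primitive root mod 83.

2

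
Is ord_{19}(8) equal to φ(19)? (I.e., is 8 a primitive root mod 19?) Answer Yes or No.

No

φ(19) = 19 − 1 = 18 = 2 · 3^2.
8 is a primitive root mod 19 iff 8^(φ(19)/q) ≢ 1 for every prime q | φ(19), i.e. q ∈ {2, 3}.
8^9 ≡ 18 (mod 19)  [q = 2: ≢ 1 ✓]
8^6 ≡ 1 (mod 19)  [q = 3: ≡ 1 ✗]
Since 8^6 ≡ 1, the order of 8 divides 6 < 18, so 8 is not a primitive root.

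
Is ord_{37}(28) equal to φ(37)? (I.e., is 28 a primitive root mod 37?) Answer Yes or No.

No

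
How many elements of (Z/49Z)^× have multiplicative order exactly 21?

φ(49) = φ(7^2) = 7·(7−1) = 42 = 2 · 3 · 7.
(Z/49Z)^× is cyclic (|G| = 42); a cyclic group of order m has exactly φ(d) elements of each order d | m, and none otherwise.
21 = 3 · 7 divides 42, and φ(21) = 12.

12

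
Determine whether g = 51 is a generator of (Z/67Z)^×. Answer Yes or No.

Yes

φ(67) = 67 − 1 = 66 = 2 · 3 · 11.
It suffices to check that the order of 51 is not a proper divisor of 66: compute 51^(66/q) for q ∈ {2, 3, 11}.
51^33 ≡ 66 (mod 67)  [q = 2: ≢ 1 ✓]
51^22 ≡ 37 (mod 67)  [q = 3: ≢ 1 ✓]
51^6 ≡ 14 (mod 67)  [q = 11: ≢ 1 ✓]
None equal 1, so ord_67(51) = 66: 51 is a primitive root.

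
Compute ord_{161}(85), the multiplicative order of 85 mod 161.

The order of 85 must divide φ(161) = φ(7·23) = (7−1)·(23−1) = 6·22 = 132 = 2^2 · 3 · 11.
Divisors of 132: 1, 2, 3, 4, 6, 11, 12, 22, 33, 44, 66, 132.
Check 85^d mod 161 for each divisor in increasing order:
85^1 ≡ 85
85^2 ≡ 141
85^3 ≡ 71
85^4 ≡ 78
85^6 ≡ 50
85^11 ≡ 1
The smallest such exponent is 11, so the order of 85 is 11.

11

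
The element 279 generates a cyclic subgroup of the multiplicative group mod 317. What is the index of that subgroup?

2

By Lagrange's theorem, ord_317(279) divides φ(317) = 317 − 1 = 316 = 2^2 · 79.
Divisors of 316: 1, 2, 4, 79, 158, 316.
Check 279^d mod 317 for each divisor in increasing order:
279^1 ≡ 279 (mod 317)
279^2 ≡ 176 (mod 317)
279^4 ≡ 227 (mod 317)
279^79 ≡ 316 (mod 317)
279^158 ≡ 1 (mod 317) ✓
Thus |⟨279⟩| = ord(279) = 158.
The index is φ(317) / ord(279) = 316 / 158 = 2.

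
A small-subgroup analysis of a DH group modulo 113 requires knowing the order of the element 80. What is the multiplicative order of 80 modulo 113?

112

By Lagrange's theorem, ord_113(80) divides φ(113) = 113 − 1 = 112 = 2^4 · 7.
Divisors of 112: 1, 2, 4, 7, 8, 14, 16, 28, 56, 112.
Test each divisor d:
80^1 ≡ 80
80^2 ≡ 72
80^4 ≡ 99
80^7 ≡ 42
80^8 ≡ 83
80^14 ≡ 69
80^16 ≡ 109
80^28 ≡ 15
80^56 ≡ 112
80^112 ≡ 1
Therefore the multiplicative order of 80 modulo 113 is 112.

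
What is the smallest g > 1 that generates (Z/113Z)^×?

3

φ(113) = 113 − 1 = 112 = 2^4 · 7.
g is a primitive root iff g^(112/q) ≢ 1 (mod 113) for each prime q ∈ {2, 7}.
g = 2: 2^56 ≡ 1 — hits 1, so not a primitive root.
g = 3: 3^56 ≡ 112; 3^16 ≡ 49 — none is 1, so 3 is a primitive root.
Hence the least primitive root of 113 is 3.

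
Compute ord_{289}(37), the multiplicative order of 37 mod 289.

272

ord(37) | φ(289) = φ(17^2) = 17·(17−1) = 272 = 2^4 · 17.
Divisors of 272: 1, 2, 4, 8, 16, 17, 34, 68, 136, 272.
Compute 37^d (mod 289) for the divisors d until we hit 1:
37^1 ≡ 37
37^2 ≡ 213
37^4 ≡ 285
37^8 ≡ 16
37^16 ≡ 256
37^17 ≡ 224
37^34 ≡ 179
37^68 ≡ 251
37^136 ≡ 288
37^272 ≡ 1
The smallest such exponent is 272, so the order of 37 is 272.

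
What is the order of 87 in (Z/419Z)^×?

209

By Lagrange's theorem, ord_419(87) divides φ(419) = 419 − 1 = 418 = 2 · 11 · 19.
Divisors of 418: 1, 2, 11, 19, 22, 38, 209, 418.
Compute 87^d (mod 419) for the divisors d until we hit 1:
87^1 ≡ 87
87^2 ≡ 27
87^11 ≡ 136
87^19 ≡ 152
87^22 ≡ 60
87^38 ≡ 59
87^209 ≡ 1
The smallest such exponent is 209, so the order of 87 is 209.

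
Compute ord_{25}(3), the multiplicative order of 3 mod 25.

20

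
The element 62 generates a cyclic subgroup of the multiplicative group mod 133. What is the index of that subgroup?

The order of 62 must divide φ(133) = φ(7·19) = (7−1)·(19−1) = 6·18 = 108 = 2^2 · 3^3.
Divisors of 108: 1, 2, 3, 4, 6, 9, 12, 18, 27, 36, 54, 108.
Evaluate successive powers at the divisors of 108:
62^1 ≡ 62
62^2 ≡ 120
62^3 ≡ 125
62^4 ≡ 36
62^6 ≡ 64
62^9 ≡ 20
62^12 ≡ 106
62^18 ≡ 1
So ord_133(62) = 18, hence |⟨62⟩| = 18.
[(Z/133Z)^× : ⟨62⟩] = 108/18 = 6.

6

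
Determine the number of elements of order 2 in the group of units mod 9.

1

φ(9) = φ(3^2) = 3·(3−1) = 6 = 2 · 3.
Since (Z/9Z)^× is cyclic of order 6, the number of elements of order d is φ(d) when d | 6 and 0 otherwise.
2 | 6, and φ(2) = 2 − 1 = 1.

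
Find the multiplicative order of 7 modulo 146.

ord(7) | φ(146) = φ(2)·φ(73) = 1·72 = 72 = 2^3 · 3^2.
Divisors of 72: 1, 2, 3, 4, 6, 8, 9, 12, 18, 24, 36, 72.
Compute 7^d (mod 146) for the divisors d until we hit 1:
7^1 ≡ 7
7^2 ≡ 49
7^3 ≡ 51
7^4 ≡ 65
7^6 ≡ 119
7^8 ≡ 137
7^9 ≡ 83
7^12 ≡ 145
7^18 ≡ 27
7^24 ≡ 1
Therefore the multiplicative order of 7 modulo 146 is 24.

24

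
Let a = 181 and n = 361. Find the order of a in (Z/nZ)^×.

By Lagrange's theorem, ord_361(181) divides φ(361) = φ(19^2) = 19·(19−1) = 342 = 2 · 3^2 · 19.
Divisors of 342: 1, 2, 3, 6, 9, 18, 19, 38, 57, 114, 171, 342.
Check 181^d mod 361 for each divisor in increasing order:
181^1 ≡ 181 (mod 361)
181^2 ≡ 271 (mod 361)
181^3 ≡ 316 (mod 361)
181^6 ≡ 220 (mod 361)
181^9 ≡ 208 (mod 361)
181^18 ≡ 305 (mod 361)
181^19 ≡ 333 (mod 361)
181^38 ≡ 62 (mod 361)
181^57 ≡ 69 (mod 361)
181^114 ≡ 68 (mod 361)
181^171 ≡ 360 (mod 361)
181^342 ≡ 1 (mod 361) ✓
So ord_361(181) = 342.

342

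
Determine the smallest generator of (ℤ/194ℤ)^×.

5

φ(194) = φ(2)·φ(97) = 1·96 = 96 = 2^5 · 3.
Test candidates g = 2, 3, … against the prime factors q ∈ {2, 3} of φ(194): g is a generator iff g^(96/q) ≢ 1 for every such q.
g = 2: gcd(2, 194) = 2 > 1, not a unit — skip.
g = 3: 3^48 ≡ 1 — hits 1, so not a primitive root.
g = 4: gcd(4, 194) = 2 > 1, not a unit — skip.
g = 5: 5^48 ≡ 193; 5^32 ≡ 35 — none is 1, so 5 is a primitive root.
The smallest primitive root modulo 194 is 5.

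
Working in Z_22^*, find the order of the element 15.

The order of 15 must divide φ(22) = φ(2)·φ(11) = 1·10 = 10 = 2 · 5.
Divisors of 10: 1, 2, 5, 10.
Check 15^d mod 22 for each divisor in increasing order:
15^1 ≡ 15 (mod 22)
15^2 ≡ 5 (mod 22)
15^5 ≡ 1 (mod 22) ✓
Therefore the multiplicative order of 15 modulo 22 is 5.

5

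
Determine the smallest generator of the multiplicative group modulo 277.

5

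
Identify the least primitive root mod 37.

2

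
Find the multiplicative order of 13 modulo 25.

20

ord(13) | φ(25) = φ(5^2) = 5·(5−1) = 20 = 2^2 · 5.
Divisors of 20: 1, 2, 4, 5, 10, 20.
Compute 13^d (mod 25) for the divisors d until we hit 1:
13^1 ≡ 13 (mod 25)
13^2 ≡ 19 (mod 25)
13^4 ≡ 11 (mod 25)
13^5 ≡ 18 (mod 25)
13^10 ≡ 24 (mod 25)
13^20 ≡ 1 (mod 25) ✓
Hence ord(13) = 20.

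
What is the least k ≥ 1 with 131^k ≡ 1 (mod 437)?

99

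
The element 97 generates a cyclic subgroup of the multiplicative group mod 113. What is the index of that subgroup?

8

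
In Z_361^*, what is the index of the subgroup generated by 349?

6

The order of 349 must divide φ(361) = φ(19^2) = 19·(19−1) = 342 = 2 · 3^2 · 19.
Divisors of 342: 1, 2, 3, 6, 9, 18, 19, 38, 57, 114, 171, 342.
Test each divisor d:
349^1 ≡ 349 (mod 361)
349^2 ≡ 144 (mod 361)
349^3 ≡ 77 (mod 361)
349^6 ≡ 153 (mod 361)
349^9 ≡ 229 (mod 361)
349^18 ≡ 96 (mod 361)
349^19 ≡ 292 (mod 361)
349^38 ≡ 68 (mod 361)
349^57 ≡ 1 (mod 361) ✓
So ord_361(349) = 57, hence |⟨349⟩| = 57.
Index = |(Z/361Z)^×| / |⟨349⟩| = 342 / 57 = 6.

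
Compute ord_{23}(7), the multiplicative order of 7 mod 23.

22

ord(7) | φ(23) = 23 − 1 = 22 = 2 · 11.
Divisors of 22: 1, 2, 11, 22.
Evaluate successive powers at the divisors of 22:
7^1 ≡ 7 (mod 23)
7^2 ≡ 3 (mod 23)
7^11 ≡ 22 (mod 23)
7^22 ≡ 1 (mod 23) ✓
Therefore the multiplicative order of 7 modulo 23 is 22.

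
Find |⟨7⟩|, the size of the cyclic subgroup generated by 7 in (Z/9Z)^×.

ord(7) | φ(9) = φ(3^2) = 3·(3−1) = 6 = 2 · 3.
Divisors of 6: 1, 2, 3, 6.
Compute 7^d (mod 9) for the divisors d until we hit 1:
7^1 ≡ 7
7^2 ≡ 4
7^3 ≡ 1
Therefore the multiplicative order of 7 modulo 9 is 3.

3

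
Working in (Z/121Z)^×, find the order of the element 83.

110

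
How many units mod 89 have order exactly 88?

40

φ(89) = 89 − 1 = 88 = 2^3 · 11.
(Z/89Z)^× is cyclic (|G| = 88); a cyclic group of order m has exactly φ(d) elements of each order d | m, and none otherwise.
88 = 2^3 · 11 divides 88, and φ(88) = 40.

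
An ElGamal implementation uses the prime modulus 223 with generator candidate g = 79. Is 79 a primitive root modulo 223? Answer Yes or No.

Yes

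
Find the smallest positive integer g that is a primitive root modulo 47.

φ(47) = 47 − 1 = 46 = 2 · 23.
Test candidates g = 2, 3, … against the prime factors q ∈ {2, 23} of φ(47): g is a generator iff g^(46/q) ≢ 1 for every such q.
g = 2: 2^23 ≡ 1 — hits 1, so not a primitive root.
g = 3: 3^23 ≡ 1 — hits 1, so not a primitive root.
g = 4: 4^23 ≡ 1 — hits 1, so not a primitive root.
g = 5: 5^23 ≡ 46; 5^2 ≡ 25 — none is 1, so 5 is a primitive root.
Hence the least primitive root of 47 is 5.

5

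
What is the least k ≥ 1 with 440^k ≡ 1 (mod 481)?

The order of 440 must divide φ(481) = φ(13·37) = (13−1)·(37−1) = 12·36 = 432 = 2^4 · 3^3.
Divisors of 432: 1, 2, 3, 4, 6, 8, 9, 12, 16, 18, 24, 27, 36, 48, 54, 72, 108, 144, 216, 432.
Check 440^d mod 481 for each divisor in increasing order:
440^1 ≡ 440 (mod 481)
440^2 ≡ 238 (mod 481)
440^3 ≡ 343 (mod 481)
440^4 ≡ 367 (mod 481)
440^6 ≡ 285 (mod 481)
440^8 ≡ 9 (mod 481)
440^9 ≡ 112 (mod 481)
440^12 ≡ 417 (mod 481)
440^16 ≡ 81 (mod 481)
440^18 ≡ 38 (mod 481)
440^24 ≡ 248 (mod 481)
440^27 ≡ 408 (mod 481)
440^36 ≡ 1 (mod 481) ✓
The smallest such exponent is 36, so the order of 440 is 36.

36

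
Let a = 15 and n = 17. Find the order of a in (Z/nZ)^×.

8

By Lagrange's theorem, ord_17(15) divides φ(17) = 17 − 1 = 16 = 2^4.
Divisors of 16: 1, 2, 4, 8, 16.
Compute 15^d (mod 17) for the divisors d until we hit 1:
15^1 ≡ 15
15^2 ≡ 4
15^4 ≡ 16
15^8 ≡ 1
Therefore the multiplicative order of 15 modulo 17 is 8.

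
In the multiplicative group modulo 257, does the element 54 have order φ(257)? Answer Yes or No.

φ(257) = 257 − 1 = 256 = 2^8.
An element g generates (Z/257Z)^× iff g^(256/q) ≢ 1 (mod 257) for each prime q ∈ {2}.
54^128 ≡ 256 (mod 257)  [q = 2: ≢ 1 ✓]
None equal 1, so ord_257(54) = 256: 54 is a primitive root.

Yes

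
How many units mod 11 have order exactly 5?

4

φ(11) = 11 − 1 = 10 = 2 · 5.
Since (Z/11Z)^× is cyclic of order 10, the number of elements of order d is φ(d) when d | 10 and 0 otherwise.
5 | 10, and φ(5) = 5 − 1 = 4.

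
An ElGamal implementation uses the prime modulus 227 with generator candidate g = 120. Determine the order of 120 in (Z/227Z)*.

113

By Lagrange's theorem, ord_227(120) divides φ(227) = 227 − 1 = 226 = 2 · 113.
Divisors of 226: 1, 2, 113, 226.
Test each divisor d:
120^1 ≡ 120 (mod 227)
120^2 ≡ 99 (mod 227)
120^113 ≡ 1 (mod 227) ✓
So ord_227(120) = 113.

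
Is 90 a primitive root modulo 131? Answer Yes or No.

φ(131) = 131 − 1 = 130 = 2 · 5 · 13.
It suffices to check that the order of 90 is not a proper divisor of 130: compute 90^(130/q) for q ∈ {2, 5, 13}.
90^65 ≡ 130 (mod 131)  [q = 2: ≢ 1 ✓]
90^26 ≡ 53 (mod 131)  [q = 5: ≢ 1 ✓]
90^10 ≡ 39 (mod 131)  [q = 13: ≢ 1 ✓]
All checks pass, so 90 has order 130 and is a primitive root modulo 131.

Yes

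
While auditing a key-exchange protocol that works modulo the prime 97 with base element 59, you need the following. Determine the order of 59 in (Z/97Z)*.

Since 59 ∈ (Z/97Z)^×, its order divides φ(97) = 97 − 1 = 96 = 2^5 · 3.
Divisors of 96: 1, 2, 3, 4, 6, 8, 12, 16, 24, 32, 48, 96.
Evaluate successive powers at the divisors of 96:
59^1 ≡ 59 (mod 97)
59^2 ≡ 86 (mod 97)
59^3 ≡ 30 (mod 97)
59^4 ≡ 24 (mod 97)
59^6 ≡ 27 (mod 97)
59^8 ≡ 91 (mod 97)
59^12 ≡ 50 (mod 97)
59^16 ≡ 36 (mod 97)
59^24 ≡ 75 (mod 97)
59^32 ≡ 35 (mod 97)
59^48 ≡ 96 (mod 97)
59^96 ≡ 1 (mod 97) ✓
So ord_97(59) = 96.

96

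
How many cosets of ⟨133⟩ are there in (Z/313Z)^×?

3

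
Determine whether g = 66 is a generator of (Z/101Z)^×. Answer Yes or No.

Yes

φ(101) = 101 − 1 = 100 = 2^2 · 5^2.
It suffices to check that the order of 66 is not a proper divisor of 100: compute 66^(100/q) for q ∈ {2, 5}.
66^50 ≡ 100 (mod 101)  [q = 2: ≢ 1 ✓]
66^20 ≡ 87 (mod 101)  [q = 5: ≢ 1 ✓]
All checks pass, so 66 has order 100 and is a primitive root modulo 101.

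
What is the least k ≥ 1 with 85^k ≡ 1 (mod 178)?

Since 85 ∈ (Z/178Z)^×, its order divides φ(178) = φ(2)·φ(89) = 1·88 = 88 = 2^3 · 11.
Divisors of 88: 1, 2, 4, 8, 11, 22, 44, 88.
Compute 85^d (mod 178) for the divisors d until we hit 1:
85^1 ≡ 85 (mod 178)
85^2 ≡ 105 (mod 178)
85^4 ≡ 167 (mod 178)
85^8 ≡ 121 (mod 178)
85^11 ≡ 177 (mod 178)
85^22 ≡ 1 (mod 178) ✓
Therefore the multiplicative order of 85 modulo 178 is 22.

22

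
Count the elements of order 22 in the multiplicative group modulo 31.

0

φ(31) = 31 − 1 = 30 = 2 · 3 · 5.
Since (Z/31Z)^× is cyclic of order 30, the number of elements of order d is φ(d) when d | 30 and 0 otherwise.
Since 22 ∤ 30, the count is 0.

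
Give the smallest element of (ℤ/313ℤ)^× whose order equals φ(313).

10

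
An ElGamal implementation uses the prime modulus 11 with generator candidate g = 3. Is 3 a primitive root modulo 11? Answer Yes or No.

No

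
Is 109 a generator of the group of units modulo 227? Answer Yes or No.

No

φ(227) = 227 − 1 = 226 = 2 · 113.
It suffices to check that the order of 109 is not a proper divisor of 226: compute 109^(226/q) for q ∈ {2, 113}.
109^113 ≡ 1 (mod 227)  [q = 2: ≡ 1 ✗]
109^2 ≡ 77 (mod 227)  [q = 113: ≢ 1 ✓]
The check at q = 2 fails, so 109 generates a proper subgroup.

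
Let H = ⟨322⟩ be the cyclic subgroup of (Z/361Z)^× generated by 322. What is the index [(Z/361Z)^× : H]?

9

ord(322) | φ(361) = φ(19^2) = 19·(19−1) = 342 = 2 · 3^2 · 19.
Divisors of 342: 1, 2, 3, 6, 9, 18, 19, 38, 57, 114, 171, 342.
Compute 322^d (mod 361) for the divisors d until we hit 1:
322^1 ≡ 322 (mod 361)
322^2 ≡ 77 (mod 361)
322^3 ≡ 246 (mod 361)
322^6 ≡ 229 (mod 361)
322^9 ≡ 18 (mod 361)
322^18 ≡ 324 (mod 361)
322^19 ≡ 360 (mod 361)
322^38 ≡ 1 (mod 361) ✓
The order of 322 is 38, so the subgroup it generates has 38 elements.
The index is φ(361) / ord(322) = 342 / 38 = 9.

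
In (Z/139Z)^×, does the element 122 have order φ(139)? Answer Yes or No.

φ(139) = 139 − 1 = 138 = 2 · 3 · 23.
An element g generates (Z/139Z)^× iff g^(138/q) ≢ 1 (mod 139) for each prime q ∈ {2, 3, 23}.
122^69 ≡ 1 (mod 139)  [q = 2: ≡ 1 ✗]
122^46 ≡ 42 (mod 139)  [q = 3: ≢ 1 ✓]
122^6 ≡ 80 (mod 139)  [q = 23: ≢ 1 ✓]
Since 122^69 ≡ 1, the order of 122 divides 69 < 138, so 122 is not a primitive root.

No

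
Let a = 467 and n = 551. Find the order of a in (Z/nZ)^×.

84

Since 467 ∈ (Z/551Z)^×, its order divides φ(551) = φ(19·29) = (19−1)·(29−1) = 18·28 = 504 = 2^3 · 3^2 · 7.
Divisors of 504: 1, 2, 3, 4, 6, 7, 8, 9, 12, 14, 18, 21, 24, 28, 36, 42, 56, 63, 72, 84, 126, 168, 252, 504.
Evaluate successive powers at the divisors of 504:
467^1 ≡ 467
467^2 ≡ 444
467^3 ≡ 172
467^4 ≡ 429
467^6 ≡ 381
467^7 ≡ 505
467^8 ≡ 7
467^9 ≡ 514
467^12 ≡ 248
467^14 ≡ 463
467^18 ≡ 267
467^21 ≡ 191
467^24 ≡ 343
467^28 ≡ 30
467^36 ≡ 210
467^42 ≡ 115
467^56 ≡ 349
467^63 ≡ 476
467^72 ≡ 20
467^84 ≡ 1
So ord_551(467) = 84.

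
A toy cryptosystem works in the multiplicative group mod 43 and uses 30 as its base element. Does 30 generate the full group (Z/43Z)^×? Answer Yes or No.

Yes

φ(43) = 43 − 1 = 42 = 2 · 3 · 7.
Test 30^(42/q) mod 43 for each prime factor q of 42:
30^21 ≡ 42 (mod 43)  [q = 2: ≢ 1 ✓]
30^14 ≡ 6 (mod 43)  [q = 3: ≢ 1 ✓]
30^6 ≡ 16 (mod 43)  [q = 7: ≢ 1 ✓]
None equal 1, so ord_43(30) = 42: 30 is a primitive root.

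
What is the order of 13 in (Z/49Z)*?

14

ord(13) | φ(49) = φ(7^2) = 7·(7−1) = 42 = 2 · 3 · 7.
Divisors of 42: 1, 2, 3, 6, 7, 14, 21, 42.
Test each divisor d:
13^1 ≡ 13 (mod 49)
13^2 ≡ 22 (mod 49)
13^3 ≡ 41 (mod 49)
13^6 ≡ 15 (mod 49)
13^7 ≡ 48 (mod 49)
13^14 ≡ 1 (mod 49) ✓
The smallest such exponent is 14, so the order of 13 is 14.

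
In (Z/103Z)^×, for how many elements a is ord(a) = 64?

φ(103) = 103 − 1 = 102 = 2 · 3 · 17.
In a cyclic group of order 102, there are φ(d) elements of order d for each divisor d of 102, and zero for non-divisors.
64 does not divide 102, so no element of (Z/103Z)^× has order 64.

0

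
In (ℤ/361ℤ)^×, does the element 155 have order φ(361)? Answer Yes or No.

Yes

φ(361) = φ(19^2) = 19·(19−1) = 342 = 2 · 3^2 · 19.
Test 155^(342/q) mod 361 for each prime factor q of 342:
155^171 ≡ 360 (mod 361)  [q = 2: ≢ 1 ✓]
155^114 ≡ 292 (mod 361)  [q = 3: ≢ 1 ✓]
155^18 ≡ 172 (mod 361)  [q = 19: ≢ 1 ✓]
All checks pass, so 155 has order 342 and is a primitive root modulo 361.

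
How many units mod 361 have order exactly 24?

φ(361) = φ(19^2) = 19·(19−1) = 342 = 2 · 3^2 · 19.
(Z/361Z)^× is cyclic (|G| = 342); a cyclic group of order m has exactly φ(d) elements of each order d | m, and none otherwise.
Since 24 ∤ 342, the count is 0.

0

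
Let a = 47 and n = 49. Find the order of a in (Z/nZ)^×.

42

By Lagrange's theorem, ord_49(47) divides φ(49) = φ(7^2) = 7·(7−1) = 42 = 2 · 3 · 7.
Divisors of 42: 1, 2, 3, 6, 7, 14, 21, 42.
Check 47^d mod 49 for each divisor in increasing order:
47^1 ≡ 47
47^2 ≡ 4
47^3 ≡ 41
47^6 ≡ 15
47^7 ≡ 19
47^14 ≡ 18
47^21 ≡ 48
47^42 ≡ 1
So ord_49(47) = 42.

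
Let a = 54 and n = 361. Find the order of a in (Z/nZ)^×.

9

ord(54) | φ(361) = φ(19^2) = 19·(19−1) = 342 = 2 · 3^2 · 19.
Divisors of 342: 1, 2, 3, 6, 9, 18, 19, 38, 57, 114, 171, 342.
Check 54^d mod 361 for each divisor in increasing order:
54^1 ≡ 54
54^2 ≡ 28
54^3 ≡ 68
54^6 ≡ 292
54^9 ≡ 1
So ord_361(54) = 9.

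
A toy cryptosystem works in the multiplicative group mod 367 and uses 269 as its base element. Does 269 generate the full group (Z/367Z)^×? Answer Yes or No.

Yes

φ(367) = 367 − 1 = 366 = 2 · 3 · 61.
269 is a primitive root mod 367 iff 269^(φ(367)/q) ≢ 1 for every prime q | φ(367), i.e. q ∈ {2, 3, 61}.
269^183 ≡ 366 (mod 367)  [q = 2: ≢ 1 ✓]
269^122 ≡ 283 (mod 367)  [q = 3: ≢ 1 ✓]
269^6 ≡ 145 (mod 367)  [q = 61: ≢ 1 ✓]
Every test exponent gives a nontrivial residue, hence 269 generates the full group.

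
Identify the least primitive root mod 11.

φ(11) = 11 − 1 = 10 = 2 · 5.
Test candidates g = 2, 3, … against the prime factors q ∈ {2, 5} of φ(11): g is a generator iff g^(10/q) ≢ 1 for every such q.
g = 2: 2^5 ≡ 10; 2^2 ≡ 4 — none is 1, so 2 is a primitive root.
Hence the least primitive root of 11 is 2.

2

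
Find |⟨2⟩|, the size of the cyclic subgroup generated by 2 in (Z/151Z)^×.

Since 2 ∈ (Z/151Z)^×, its order divides φ(151) = 151 − 1 = 150 = 2 · 3 · 5^2.
Divisors of 150: 1, 2, 3, 5, 6, 10, 15, 25, 30, 50, 75, 150.
Check 2^d mod 151 for each divisor in increasing order:
2^1 ≡ 2
2^2 ≡ 4
2^3 ≡ 8
2^5 ≡ 32
2^6 ≡ 64
2^10 ≡ 118
2^15 ≡ 1
The smallest such exponent is 15, so the order of 2 is 15.

15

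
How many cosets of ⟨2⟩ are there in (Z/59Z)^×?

Since 2 ∈ (Z/59Z)^×, its order divides φ(59) = 59 − 1 = 58 = 2 · 29.
Divisors of 58: 1, 2, 29, 58.
Compute 2^d (mod 59) for the divisors d until we hit 1:
2^1 ≡ 2 (mod 59)
2^2 ≡ 4 (mod 59)
2^29 ≡ 58 (mod 59)
2^58 ≡ 1 (mod 59) ✓
So ord_59(2) = 58, hence |⟨2⟩| = 58.
The index is φ(59) / ord(2) = 58 / 58 = 1.

1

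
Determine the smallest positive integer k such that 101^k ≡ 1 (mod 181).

18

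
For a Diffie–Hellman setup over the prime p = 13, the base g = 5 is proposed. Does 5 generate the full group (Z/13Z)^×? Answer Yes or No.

φ(13) = 13 − 1 = 12 = 2^2 · 3.
Test 5^(12/q) mod 13 for each prime factor q of 12:
5^6 ≡ 12 (mod 13)  [q = 2: ≢ 1 ✓]
5^4 ≡ 1 (mod 13)  [q = 3: ≡ 1 ✗]
Since 5^4 ≡ 1, the order of 5 divides 4 < 12, so 5 is not a primitive root.

No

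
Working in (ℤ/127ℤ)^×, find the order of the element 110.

126

By Lagrange's theorem, ord_127(110) divides φ(127) = 127 − 1 = 126 = 2 · 3^2 · 7.
Divisors of 126: 1, 2, 3, 6, 7, 9, 14, 18, 21, 42, 63, 126.
Test each divisor d:
110^1 ≡ 110
110^2 ≡ 35
110^3 ≡ 40
110^6 ≡ 76
110^7 ≡ 105
110^9 ≡ 119
110^14 ≡ 103
110^18 ≡ 64
110^21 ≡ 20
110^42 ≡ 19
110^63 ≡ 126
110^126 ≡ 1
So ord_127(110) = 126.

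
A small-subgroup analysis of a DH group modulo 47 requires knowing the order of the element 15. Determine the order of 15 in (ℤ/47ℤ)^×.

The order of 15 must divide φ(47) = 47 − 1 = 46 = 2 · 23.
Divisors of 46: 1, 2, 23, 46.
Check 15^d mod 47 for each divisor in increasing order:
15^1 ≡ 15 (mod 47)
15^2 ≡ 37 (mod 47)
15^23 ≡ 46 (mod 47)
15^46 ≡ 1 (mod 47) ✓
Hence ord(15) = 46.

46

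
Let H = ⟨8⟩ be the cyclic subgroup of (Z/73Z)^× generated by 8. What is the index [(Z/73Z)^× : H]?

24

By Lagrange's theorem, ord_73(8) divides φ(73) = 73 − 1 = 72 = 2^3 · 3^2.
Divisors of 72: 1, 2, 3, 4, 6, 8, 9, 12, 18, 24, 36, 72.
Check 8^d mod 73 for each divisor in increasing order:
8^1 ≡ 8 (mod 73)
8^2 ≡ 64 (mod 73)
8^3 ≡ 1 (mod 73) ✓
Thus |⟨8⟩| = ord(8) = 3.
The index is φ(73) / ord(8) = 72 / 3 = 24.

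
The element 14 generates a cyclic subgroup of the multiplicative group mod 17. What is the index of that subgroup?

By Lagrange's theorem, ord_17(14) divides φ(17) = 17 − 1 = 16 = 2^4.
Divisors of 16: 1, 2, 4, 8, 16.
Evaluate successive powers at the divisors of 16:
14^1 ≡ 14 (mod 17)
14^2 ≡ 9 (mod 17)
14^4 ≡ 13 (mod 17)
14^8 ≡ 16 (mod 17)
14^16 ≡ 1 (mod 17) ✓
Thus |⟨14⟩| = ord(14) = 16.
The index is φ(17) / ord(14) = 16 / 16 = 1.

1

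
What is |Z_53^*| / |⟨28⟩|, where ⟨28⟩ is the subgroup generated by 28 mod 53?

By Lagrange's theorem, ord_53(28) divides φ(53) = 53 − 1 = 52 = 2^2 · 13.
Divisors of 52: 1, 2, 4, 13, 26, 52.
Compute 28^d (mod 53) for the divisors d until we hit 1:
28^1 ≡ 28 (mod 53)
28^2 ≡ 42 (mod 53)
28^4 ≡ 15 (mod 53)
28^13 ≡ 1 (mod 53) ✓
So ord_53(28) = 13, hence |⟨28⟩| = 13.
The index is φ(53) / ord(28) = 52 / 13 = 4.

4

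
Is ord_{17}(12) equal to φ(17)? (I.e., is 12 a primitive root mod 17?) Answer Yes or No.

φ(17) = 17 − 1 = 16 = 2^4.
12 is a primitive root mod 17 iff 12^(φ(17)/q) ≢ 1 for every prime q | φ(17), i.e. q ∈ {2}.
12^8 ≡ 16 (mod 17)  [q = 2: ≢ 1 ✓]
All checks pass, so 12 has order 16 and is a primitive root modulo 17.

Yes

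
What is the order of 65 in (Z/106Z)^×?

52

Since 65 ∈ (Z/106Z)^×, its order divides φ(106) = φ(2)·φ(53) = 1·52 = 52 = 2^2 · 13.
Divisors of 52: 1, 2, 4, 13, 26, 52.
Check 65^d mod 106 for each divisor in increasing order:
65^1 ≡ 65 (mod 106)
65^2 ≡ 91 (mod 106)
65^4 ≡ 13 (mod 106)
65^13 ≡ 23 (mod 106)
65^26 ≡ 105 (mod 106)
65^52 ≡ 1 (mod 106) ✓
The smallest such exponent is 52, so the order of 65 is 52.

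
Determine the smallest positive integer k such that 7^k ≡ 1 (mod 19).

3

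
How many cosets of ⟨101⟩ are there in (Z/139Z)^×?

Since 101 ∈ (Z/139Z)^×, its order divides φ(139) = 139 − 1 = 138 = 2 · 3 · 23.
Divisors of 138: 1, 2, 3, 6, 23, 46, 69, 138.
Compute 101^d (mod 139) for the divisors d until we hit 1:
101^1 ≡ 101 (mod 139)
101^2 ≡ 54 (mod 139)
101^3 ≡ 33 (mod 139)
101^6 ≡ 116 (mod 139)
101^23 ≡ 43 (mod 139)
101^46 ≡ 42 (mod 139)
101^69 ≡ 138 (mod 139)
101^138 ≡ 1 (mod 139) ✓
The order of 101 is 138, so the subgroup it generates has 138 elements.
The index is φ(139) / ord(101) = 138 / 138 = 1.

1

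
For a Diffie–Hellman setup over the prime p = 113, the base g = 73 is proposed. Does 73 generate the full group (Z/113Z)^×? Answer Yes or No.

No

φ(113) = 113 − 1 = 112 = 2^4 · 7.
73 is a primitive root mod 113 iff 73^(φ(113)/q) ≢ 1 for every prime q | φ(113), i.e. q ∈ {2, 7}.
73^56 ≡ 112 (mod 113)  [q = 2: ≢ 1 ✓]
73^16 ≡ 1 (mod 113)  [q = 7: ≡ 1 ✗]
The check at q = 7 fails, so 73 generates a proper subgroup.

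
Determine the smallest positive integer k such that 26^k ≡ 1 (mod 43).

Since 26 ∈ (Z/43Z)^×, its order divides φ(43) = 43 − 1 = 42 = 2 · 3 · 7.
Divisors of 42: 1, 2, 3, 6, 7, 14, 21, 42.
Compute 26^d (mod 43) for the divisors d until we hit 1:
26^1 ≡ 26 (mod 43)
26^2 ≡ 31 (mod 43)
26^3 ≡ 32 (mod 43)
26^6 ≡ 35 (mod 43)
26^7 ≡ 7 (mod 43)
26^14 ≡ 6 (mod 43)
26^21 ≡ 42 (mod 43)
26^42 ≡ 1 (mod 43) ✓
Hence ord(26) = 42.

42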